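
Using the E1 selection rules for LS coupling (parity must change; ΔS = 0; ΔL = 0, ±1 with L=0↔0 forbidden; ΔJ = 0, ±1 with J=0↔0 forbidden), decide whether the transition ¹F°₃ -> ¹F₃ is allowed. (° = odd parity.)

Initial level: S=0, L=3, J=3, parity odd. Final level: S=0, L=3, J=3, parity even.
ΔL = 0, ±1 (not L=0↔0): L: 3 → 3, ΔL = +0 — passes.
ΔS = 0: S: 0 → 0 — passes.
Parity must change: odd → even — passes.
ΔJ = 0, ±1 (not J=0↔0): J: 3 → 3, ΔJ = +0 — passes.
All four E1 rules are satisfied.

allowed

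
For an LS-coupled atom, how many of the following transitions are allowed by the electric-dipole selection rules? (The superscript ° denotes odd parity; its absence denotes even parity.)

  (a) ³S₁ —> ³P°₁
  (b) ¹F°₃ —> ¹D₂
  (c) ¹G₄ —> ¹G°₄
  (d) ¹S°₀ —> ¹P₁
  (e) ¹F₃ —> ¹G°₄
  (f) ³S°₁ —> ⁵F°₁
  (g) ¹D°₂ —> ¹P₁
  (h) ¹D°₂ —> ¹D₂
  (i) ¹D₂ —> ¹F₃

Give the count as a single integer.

(a) allowed
(b) allowed
(c) allowed
(d) allowed
(e) allowed
(f) forbidden (parity, ΔS, ΔL fail)
(g) allowed
(h) allowed
(i) forbidden (parity fails)
Total allowed: 7 of 9.

7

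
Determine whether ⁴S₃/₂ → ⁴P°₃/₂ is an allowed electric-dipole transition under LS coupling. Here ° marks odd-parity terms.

Initial level: S=3/2, L=0, J=3/2, parity even. Final level: S=3/2, L=1, J=3/2, parity odd.
Parity must change: even → odd — ok.
ΔS = 0: S: 3/2 → 3/2 — ok.
ΔL = 0, ±1 (not L=0↔0): L: 0 → 1, ΔL = +1 — ok.
ΔJ = 0, ±1 (not J=0↔0): J: 3/2 → 3/2, ΔJ = +0 — ok.
All four E1 rules are satisfied.

allowed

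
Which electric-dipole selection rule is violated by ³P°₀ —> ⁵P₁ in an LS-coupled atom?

Parity must change: odd → even — ✓.
ΔS = 0: S: 1 → 2 — ✗.
ΔL = 0, ±1 (not L=0↔0): L: 1 → 1, ΔL = +0 — ✓.
ΔJ = 0, ±1 (not J=0↔0): J: 0 → 1, ΔJ = +1 — ✓.

the ΔS = 0 rule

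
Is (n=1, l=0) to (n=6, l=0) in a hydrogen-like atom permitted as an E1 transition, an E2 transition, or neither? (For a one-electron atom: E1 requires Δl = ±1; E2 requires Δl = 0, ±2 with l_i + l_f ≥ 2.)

neither

Δl = 0 − 0 = +0; l_i + l_f = 0.
E1 (Δl = ±1): not satisfied.
E2 (Δl = 0,±2, l_i+l_f ≥ 2): not satisfied.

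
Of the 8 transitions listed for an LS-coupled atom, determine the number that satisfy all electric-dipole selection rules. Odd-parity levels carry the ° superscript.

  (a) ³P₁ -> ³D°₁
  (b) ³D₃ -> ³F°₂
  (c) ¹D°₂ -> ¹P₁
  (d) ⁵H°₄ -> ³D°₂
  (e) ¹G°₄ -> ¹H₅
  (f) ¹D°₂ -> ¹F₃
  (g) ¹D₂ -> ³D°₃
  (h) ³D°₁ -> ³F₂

6

(a) allowed
(b) allowed
(c) allowed
(d) forbidden (parity, ΔS, ΔL, ΔJ fail)
(e) allowed
(f) allowed
(g) forbidden (ΔS fails)
(h) allowed
Total allowed: 6 of 8.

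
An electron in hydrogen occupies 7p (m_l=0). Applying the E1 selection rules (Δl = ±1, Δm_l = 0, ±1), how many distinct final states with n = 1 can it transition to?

1

E1 requires Δl = ±1, so l_f ∈ {0, 2}; with 0 ≤ l_f ≤ n_f−1 = 0, the allowed l_f values are {0}.
For l_f = 0: m_f ∈ {m_i−1, m_i, m_i+1} ∩ [−0, 0] = {0} → 1 state.
Total: 1.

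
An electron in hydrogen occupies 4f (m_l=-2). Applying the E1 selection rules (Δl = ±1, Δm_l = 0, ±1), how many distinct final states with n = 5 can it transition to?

5

E1 requires Δl = ±1, so l_f ∈ {2, 4}; with 0 ≤ l_f ≤ n_f−1 = 4, the allowed l_f values are {2, 4}.
For l_f = 2: m_f ∈ {m_i−1, m_i, m_i+1} ∩ [−2, 2] = {-2, -1} → 2 states.
For l_f = 4: m_f ∈ {m_i−1, m_i, m_i+1} ∩ [−4, 4] = {-3, -2, -1} → 3 states.
Total: 5.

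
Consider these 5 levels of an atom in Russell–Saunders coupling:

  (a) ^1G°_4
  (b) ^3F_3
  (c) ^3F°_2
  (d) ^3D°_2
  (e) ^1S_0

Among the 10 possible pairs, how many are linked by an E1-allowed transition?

2

(a)–(b): forbidden (ΔS).
(a)–(c): forbidden (parity, ΔS, ΔJ).
(a)–(d): forbidden (parity, ΔS, ΔL, ΔJ).
(a)–(e): forbidden (ΔL, ΔJ).
(b)–(c): allowed.
(b)–(d): allowed.
(b)–(e): forbidden (parity, ΔS, ΔL, ΔJ).
(c)–(d): forbidden (parity).
(c)–(e): forbidden (ΔS, ΔL, ΔJ).
(d)–(e): forbidden (ΔS, ΔL, ΔJ).
Allowed pairs: 2 of 10.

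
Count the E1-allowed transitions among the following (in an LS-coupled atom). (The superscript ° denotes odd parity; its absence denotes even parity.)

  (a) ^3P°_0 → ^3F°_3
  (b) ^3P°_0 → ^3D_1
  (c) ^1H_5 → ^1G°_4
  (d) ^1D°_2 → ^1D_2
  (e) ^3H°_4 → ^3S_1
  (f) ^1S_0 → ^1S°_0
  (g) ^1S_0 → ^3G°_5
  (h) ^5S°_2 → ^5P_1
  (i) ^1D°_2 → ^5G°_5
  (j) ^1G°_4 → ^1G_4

(a) forbidden (parity, ΔL, ΔJ fail)
(b) allowed
(c) allowed
(d) allowed
(e) forbidden (ΔL, ΔJ fail)
(f) forbidden (ΔL, ΔJ fail)
(g) forbidden (ΔS, ΔL, ΔJ fail)
(h) allowed
(i) forbidden (parity, ΔS, ΔL, ΔJ fail)
(j) allowed
Total allowed: 5 of 10.

5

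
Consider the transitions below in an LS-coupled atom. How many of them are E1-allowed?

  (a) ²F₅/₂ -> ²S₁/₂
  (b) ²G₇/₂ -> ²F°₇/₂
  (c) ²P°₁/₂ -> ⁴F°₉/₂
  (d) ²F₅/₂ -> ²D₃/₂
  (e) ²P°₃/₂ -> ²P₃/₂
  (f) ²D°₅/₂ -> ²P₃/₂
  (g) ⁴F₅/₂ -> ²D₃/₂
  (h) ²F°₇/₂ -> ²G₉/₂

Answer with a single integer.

4

(a) forbidden (parity, ΔL, ΔJ fail)
(b) allowed
(c) forbidden (parity, ΔS, ΔL, ΔJ fail)
(d) forbidden (parity fails)
(e) allowed
(f) allowed
(g) forbidden (parity, ΔS fail)
(h) allowed
Total allowed: 4 of 8.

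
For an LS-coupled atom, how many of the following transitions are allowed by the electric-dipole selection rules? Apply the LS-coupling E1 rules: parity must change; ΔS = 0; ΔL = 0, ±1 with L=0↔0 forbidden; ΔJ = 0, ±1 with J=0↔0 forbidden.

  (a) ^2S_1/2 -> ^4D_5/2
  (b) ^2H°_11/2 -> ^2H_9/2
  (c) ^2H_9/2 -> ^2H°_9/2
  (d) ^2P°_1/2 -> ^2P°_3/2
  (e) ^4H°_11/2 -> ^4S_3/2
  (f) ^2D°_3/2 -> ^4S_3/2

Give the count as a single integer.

(a) forbidden (parity, ΔS, ΔL, ΔJ fail)
(b) allowed
(c) allowed
(d) forbidden (parity fails)
(e) forbidden (ΔL, ΔJ fail)
(f) forbidden (ΔS, ΔL fail)
Total allowed: 2 of 6.

2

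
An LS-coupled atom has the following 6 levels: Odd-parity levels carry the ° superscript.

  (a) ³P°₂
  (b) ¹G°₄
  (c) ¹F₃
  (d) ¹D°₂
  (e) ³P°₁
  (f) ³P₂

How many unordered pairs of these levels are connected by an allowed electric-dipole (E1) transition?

(a)–(b): forbidden (parity, ΔS, ΔL, ΔJ).
(a)–(c): forbidden (ΔS, ΔL).
(a)–(d): forbidden (parity, ΔS).
(a)–(e): forbidden (parity).
(a)–(f): allowed.
(b)–(c): allowed.
(b)–(d): forbidden (parity, ΔL, ΔJ).
(b)–(e): forbidden (parity, ΔS, ΔL, ΔJ).
(b)–(f): forbidden (ΔS, ΔL, ΔJ).
(c)–(d): allowed.
(c)–(e): forbidden (ΔS, ΔL, ΔJ).
(c)–(f): forbidden (parity, ΔS, ΔL).
(d)–(e): forbidden (parity, ΔS).
(d)–(f): forbidden (ΔS).
(e)–(f): allowed.
Allowed pairs: 4 of 15.

4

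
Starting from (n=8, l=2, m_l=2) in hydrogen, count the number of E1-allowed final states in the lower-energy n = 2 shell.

1

E1 requires Δl = ±1, so l_f ∈ {1, 3}; with 0 ≤ l_f ≤ n_f−1 = 1, the allowed l_f values are {1}.
For l_f = 1: m_f ∈ {m_i−1, m_i, m_i+1} ∩ [−1, 1] = {1} → 1 state.
Total: 1.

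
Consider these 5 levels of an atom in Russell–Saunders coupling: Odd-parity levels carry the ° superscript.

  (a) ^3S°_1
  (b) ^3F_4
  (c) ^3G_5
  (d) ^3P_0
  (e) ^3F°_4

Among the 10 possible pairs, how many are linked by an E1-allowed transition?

3

(a)–(b): forbidden (ΔL, ΔJ).
(a)–(c): forbidden (ΔL, ΔJ).
(a)–(d): allowed.
(a)–(e): forbidden (parity, ΔL, ΔJ).
(b)–(c): forbidden (parity).
(b)–(d): forbidden (parity, ΔL, ΔJ).
(b)–(e): allowed.
(c)–(d): forbidden (parity, ΔL, ΔJ).
(c)–(e): allowed.
(d)–(e): forbidden (ΔL, ΔJ).
Allowed pairs: 3 of 10.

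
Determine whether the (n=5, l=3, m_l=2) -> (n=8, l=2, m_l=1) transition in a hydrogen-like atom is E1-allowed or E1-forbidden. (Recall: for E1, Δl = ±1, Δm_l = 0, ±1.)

allowed

Initial l = 3, final l = 2, so Δl = -1. E1 requires Δl = ±1: ✓.
Δm_l = 1 − (2) = -1. E1 requires Δm_l = 0, ±1: ✓.
All E1 selection rules are satisfied.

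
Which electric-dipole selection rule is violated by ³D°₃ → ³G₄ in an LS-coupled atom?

the ΔL = 0, ±1 rule

Initial level: S=1, L=2, J=3, parity odd. Final level: S=1, L=4, J=4, parity even.
Parity must change: odd → even — passes.
ΔS = 0: S: 1 → 1 — passes.
ΔL = 0, ±1 (not L=0↔0): L: 2 → 4, ΔL = +2 — fails.
ΔJ = 0, ±1 (not J=0↔0): J: 3 → 4, ΔJ = +1 — passes.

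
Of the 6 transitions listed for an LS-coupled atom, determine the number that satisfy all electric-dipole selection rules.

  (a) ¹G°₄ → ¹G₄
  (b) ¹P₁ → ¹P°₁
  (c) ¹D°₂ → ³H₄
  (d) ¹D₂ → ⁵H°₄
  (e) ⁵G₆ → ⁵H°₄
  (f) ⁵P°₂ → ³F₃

(a) allowed
(b) allowed
(c) forbidden (ΔS, ΔL, ΔJ fail)
(d) forbidden (ΔS, ΔL, ΔJ fail)
(e) forbidden (ΔJ fails)
(f) forbidden (ΔS, ΔL fail)
Total allowed: 2 of 6.

2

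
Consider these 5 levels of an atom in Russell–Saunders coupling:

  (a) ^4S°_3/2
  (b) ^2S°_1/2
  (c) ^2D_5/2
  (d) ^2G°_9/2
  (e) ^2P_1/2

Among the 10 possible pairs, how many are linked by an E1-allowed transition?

1

(a)–(b): forbidden (parity, ΔS, ΔL).
(a)–(c): forbidden (ΔS, ΔL).
(a)–(d): forbidden (parity, ΔS, ΔL, ΔJ).
(a)–(e): forbidden (ΔS).
(b)–(c): forbidden (ΔL, ΔJ).
(b)–(d): forbidden (parity, ΔL, ΔJ).
(b)–(e): allowed.
(c)–(d): forbidden (ΔL, ΔJ).
(c)–(e): forbidden (parity, ΔJ).
(d)–(e): forbidden (ΔL, ΔJ).
Allowed pairs: 1 of 10.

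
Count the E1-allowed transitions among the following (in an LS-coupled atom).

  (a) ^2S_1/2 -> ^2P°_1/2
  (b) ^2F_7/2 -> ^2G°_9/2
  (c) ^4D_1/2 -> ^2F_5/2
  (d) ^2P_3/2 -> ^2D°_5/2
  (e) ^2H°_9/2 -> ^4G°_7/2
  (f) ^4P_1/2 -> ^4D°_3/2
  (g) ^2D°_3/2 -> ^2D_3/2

5

(a) allowed
(b) allowed
(c) forbidden (parity, ΔS, ΔJ fail)
(d) allowed
(e) forbidden (parity, ΔS fail)
(f) allowed
(g) allowed
Total allowed: 5 of 7.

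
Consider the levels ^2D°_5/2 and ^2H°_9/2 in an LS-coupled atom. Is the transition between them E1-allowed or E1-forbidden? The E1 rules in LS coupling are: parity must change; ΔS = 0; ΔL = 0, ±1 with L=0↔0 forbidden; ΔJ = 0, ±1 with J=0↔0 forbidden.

ΔS = 0: S: 1/2 → 1/2 — ✓.
ΔL = 0, ±1 (not L=0↔0): L: 2 → 5, ΔL = +3 — ✗.
Parity must change: odd → odd — ✗.
ΔJ = 0, ±1 (not J=0↔0): J: 5/2 → 9/2, ΔJ = +2 — ✗.
Rule(s) violated: parity, ΔL, ΔJ.

forbidden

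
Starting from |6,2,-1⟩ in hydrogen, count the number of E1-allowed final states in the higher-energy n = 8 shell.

5

E1 requires Δl = ±1, so l_f ∈ {1, 3}; with 0 ≤ l_f ≤ n_f−1 = 7, the allowed l_f values are {1, 3}.
For l_f = 1: m_f ∈ {m_i−1, m_i, m_i+1} ∩ [−1, 1] = {-1, 0} → 2 states.
For l_f = 3: m_f ∈ {m_i−1, m_i, m_i+1} ∩ [−3, 3] = {-2, -1, 0} → 3 states.
Total: 5.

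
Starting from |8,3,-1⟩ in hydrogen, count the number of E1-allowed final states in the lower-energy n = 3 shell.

3

E1 requires Δl = ±1, so l_f ∈ {2, 4}; with 0 ≤ l_f ≤ n_f−1 = 2, the allowed l_f values are {2}.
For l_f = 2: m_f ∈ {m_i−1, m_i, m_i+1} ∩ [−2, 2] = {-2, -1, 0} → 3 states.
Total: 3.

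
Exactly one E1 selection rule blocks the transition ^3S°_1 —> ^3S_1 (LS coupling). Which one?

Reading off the term symbols: S 1→1, L 0→0, J 1→1, parity odd→even.
ΔL = 0, ±1 (not L=0↔0): L: 0 → 0, ΔL = +0 — violated.
ΔS = 0: S: 1 → 1 — satisfied.
ΔJ = 0, ±1 (not J=0↔0): J: 1 → 1, ΔJ = +0 — satisfied.
Parity must change: odd → even — satisfied.

the L=0 ↔ L=0 exclusion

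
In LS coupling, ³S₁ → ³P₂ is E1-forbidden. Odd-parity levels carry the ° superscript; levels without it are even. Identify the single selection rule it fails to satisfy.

Initial level: S=1, L=0, J=1, parity even. Final level: S=1, L=1, J=2, parity even.
Parity must change: even → even — violated.
ΔS = 0: S: 1 → 1 — satisfied.
ΔL = 0, ±1 (not L=0↔0): L: 0 → 1, ΔL = +1 — satisfied.
ΔJ = 0, ±1 (not J=0↔0): J: 1 → 2, ΔJ = +1 — satisfied.

parity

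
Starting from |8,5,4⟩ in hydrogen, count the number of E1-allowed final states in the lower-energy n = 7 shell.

5

E1 requires Δl = ±1, so l_f ∈ {4, 6}; with 0 ≤ l_f ≤ n_f−1 = 6, the allowed l_f values are {4, 6}.
For l_f = 4: m_f ∈ {m_i−1, m_i, m_i+1} ∩ [−4, 4] = {3, 4} → 2 states.
For l_f = 6: m_f ∈ {m_i−1, m_i, m_i+1} ∩ [−6, 6] = {3, 4, 5} → 3 states.
Total: 5.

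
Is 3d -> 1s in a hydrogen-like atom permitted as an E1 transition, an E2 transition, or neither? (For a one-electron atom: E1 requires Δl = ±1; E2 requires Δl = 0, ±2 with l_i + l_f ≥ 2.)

E2

Δl = 0 − 2 = -2; l_i + l_f = 2.
E1 (Δl = ±1): not satisfied.
E2 (Δl = 0,±2, l_i+l_f ≥ 2): satisfied.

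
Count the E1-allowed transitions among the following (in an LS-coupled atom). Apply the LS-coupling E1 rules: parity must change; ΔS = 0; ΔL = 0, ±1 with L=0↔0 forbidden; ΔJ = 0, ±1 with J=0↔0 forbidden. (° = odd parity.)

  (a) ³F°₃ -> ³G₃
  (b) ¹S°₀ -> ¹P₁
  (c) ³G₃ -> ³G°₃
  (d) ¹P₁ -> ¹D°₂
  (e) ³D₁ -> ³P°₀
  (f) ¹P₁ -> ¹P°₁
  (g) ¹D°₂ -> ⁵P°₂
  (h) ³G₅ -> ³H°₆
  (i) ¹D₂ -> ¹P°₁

(a) allowed
(b) allowed
(c) allowed
(d) allowed
(e) allowed
(f) allowed
(g) forbidden (parity, ΔS fail)
(h) allowed
(i) allowed
Total allowed: 8 of 9.

8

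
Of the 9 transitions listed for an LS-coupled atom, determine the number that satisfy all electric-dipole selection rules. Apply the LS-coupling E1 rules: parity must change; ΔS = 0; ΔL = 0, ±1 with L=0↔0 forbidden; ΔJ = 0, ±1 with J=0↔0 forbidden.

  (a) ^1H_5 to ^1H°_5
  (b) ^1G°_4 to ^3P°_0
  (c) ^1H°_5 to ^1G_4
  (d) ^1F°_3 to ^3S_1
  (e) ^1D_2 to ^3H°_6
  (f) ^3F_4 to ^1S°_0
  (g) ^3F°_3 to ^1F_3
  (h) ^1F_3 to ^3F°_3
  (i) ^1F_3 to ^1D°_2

(a) allowed
(b) forbidden (parity, ΔS, ΔL, ΔJ fail)
(c) allowed
(d) forbidden (ΔS, ΔL, ΔJ fail)
(e) forbidden (ΔS, ΔL, ΔJ fail)
(f) forbidden (ΔS, ΔL, ΔJ fail)
(g) forbidden (ΔS fails)
(h) forbidden (ΔS fails)
(i) allowed
Total allowed: 3 of 9.

3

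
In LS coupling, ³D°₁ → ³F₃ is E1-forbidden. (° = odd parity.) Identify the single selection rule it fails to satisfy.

the ΔJ = 0, ±1 rule

Reading off the term symbols: S 1→1, L 2→3, J 1→3, parity odd→even.
ΔJ = 0, ±1 (not J=0↔0): J: 1 → 3, ΔJ = +2 — fails.
ΔL = 0, ±1 (not L=0↔0): L: 2 → 3, ΔL = +1 — passes.
Parity must change: odd → even — passes.
ΔS = 0: S: 1 → 1 — passes.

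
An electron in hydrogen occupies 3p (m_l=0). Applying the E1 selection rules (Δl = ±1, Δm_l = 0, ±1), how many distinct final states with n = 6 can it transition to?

E1 requires Δl = ±1, so l_f ∈ {0, 2}; with 0 ≤ l_f ≤ n_f−1 = 5, the allowed l_f values are {0, 2}.
For l_f = 0: m_f ∈ {m_i−1, m_i, m_i+1} ∩ [−0, 0] = {0} → 1 state.
For l_f = 2: m_f ∈ {m_i−1, m_i, m_i+1} ∩ [−2, 2] = {-1, 0, 1} → 3 states.
Total: 4.

4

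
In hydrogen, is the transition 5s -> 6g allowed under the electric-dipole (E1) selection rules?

forbidden

Δl = 4 − 0 = +4; the E1 rule Δl = ±1 is fails.
The transition is electric-dipole forbidden.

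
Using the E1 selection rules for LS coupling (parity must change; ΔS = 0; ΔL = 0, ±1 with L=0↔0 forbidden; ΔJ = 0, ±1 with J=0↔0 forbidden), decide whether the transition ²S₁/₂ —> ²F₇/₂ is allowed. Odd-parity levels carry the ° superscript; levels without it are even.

ΔL = 0, ±1 (not L=0↔0): L: 0 → 3, ΔL = +3 — fails.
ΔS = 0: S: 1/2 → 1/2 — passes.
Parity must change: even → even — fails.
ΔJ = 0, ±1 (not J=0↔0): J: 1/2 → 7/2, ΔJ = +3 — fails.
Rule(s) violated: parity, ΔL, ΔJ.

forbidden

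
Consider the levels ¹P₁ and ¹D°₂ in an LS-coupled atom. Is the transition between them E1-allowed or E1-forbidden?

ΔJ = 0, ±1 (not J=0↔0): J: 1 → 2, ΔJ = +1 — satisfied.
ΔS = 0: S: 0 → 0 — satisfied.
ΔL = 0, ±1 (not L=0↔0): L: 1 → 2, ΔL = +1 — satisfied.
Parity must change: even → odd — satisfied.
All four E1 rules are satisfied.

allowed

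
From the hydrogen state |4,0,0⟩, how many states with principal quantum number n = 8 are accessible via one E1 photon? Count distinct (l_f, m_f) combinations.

E1 requires Δl = ±1, so l_f ∈ {-1, 1}; with 0 ≤ l_f ≤ n_f−1 = 7, the allowed l_f values are {1}.
For l_f = 1: m_f ∈ {m_i−1, m_i, m_i+1} ∩ [−1, 1] = {-1, 0, 1} → 3 states.
Total: 3.

3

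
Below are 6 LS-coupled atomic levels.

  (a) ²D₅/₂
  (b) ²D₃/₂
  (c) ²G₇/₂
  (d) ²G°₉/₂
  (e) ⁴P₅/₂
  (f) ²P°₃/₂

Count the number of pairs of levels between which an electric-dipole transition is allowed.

(a)–(b): forbidden (parity).
(a)–(c): forbidden (parity, ΔL).
(a)–(d): forbidden (ΔL, ΔJ).
(a)–(e): forbidden (parity, ΔS).
(a)–(f): allowed.
(b)–(c): forbidden (parity, ΔL, ΔJ).
(b)–(d): forbidden (ΔL, ΔJ).
(b)–(e): forbidden (parity, ΔS).
(b)–(f): allowed.
(c)–(d): allowed.
(c)–(e): forbidden (parity, ΔS, ΔL).
(c)–(f): forbidden (ΔL, ΔJ).
(d)–(e): forbidden (ΔS, ΔL, ΔJ).
(d)–(f): forbidden (parity, ΔL, ΔJ).
(e)–(f): forbidden (ΔS).
Allowed pairs: 3 of 15.

3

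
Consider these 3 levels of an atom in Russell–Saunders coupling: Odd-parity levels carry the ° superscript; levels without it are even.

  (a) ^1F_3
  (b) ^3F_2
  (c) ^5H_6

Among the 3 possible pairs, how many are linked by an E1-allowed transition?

0

(a)–(b): forbidden (parity, ΔS).
(a)–(c): forbidden (parity, ΔS, ΔL, ΔJ).
(b)–(c): forbidden (parity, ΔS, ΔL, ΔJ).
Allowed pairs: 0 of 3.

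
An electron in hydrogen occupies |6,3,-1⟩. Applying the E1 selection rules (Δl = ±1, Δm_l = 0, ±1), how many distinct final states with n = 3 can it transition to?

E1 requires Δl = ±1, so l_f ∈ {2, 4}; with 0 ≤ l_f ≤ n_f−1 = 2, the allowed l_f values are {2}.
For l_f = 2: m_f ∈ {m_i−1, m_i, m_i+1} ∩ [−2, 2] = {-2, -1, 0} → 3 states.
Total: 3.

3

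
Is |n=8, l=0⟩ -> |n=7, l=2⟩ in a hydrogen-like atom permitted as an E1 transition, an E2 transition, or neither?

Δl = 2 − 0 = +2; l_i + l_f = 2.
E1 (Δl = ±1): not satisfied.
E2 (Δl = 0,±2, l_i+l_f ≥ 2): satisfied.

E2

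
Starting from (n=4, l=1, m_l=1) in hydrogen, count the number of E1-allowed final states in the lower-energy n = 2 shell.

1

E1 requires Δl = ±1, so l_f ∈ {0, 2}; with 0 ≤ l_f ≤ n_f−1 = 1, the allowed l_f values are {0}.
For l_f = 0: m_f ∈ {m_i−1, m_i, m_i+1} ∩ [−0, 0] = {0} → 1 state.
Total: 1.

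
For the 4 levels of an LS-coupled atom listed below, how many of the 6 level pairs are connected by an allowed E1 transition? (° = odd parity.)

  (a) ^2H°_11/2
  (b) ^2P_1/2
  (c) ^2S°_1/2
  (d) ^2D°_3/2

2

(a)–(b): forbidden (ΔL, ΔJ).
(a)–(c): forbidden (parity, ΔL, ΔJ).
(a)–(d): forbidden (parity, ΔL, ΔJ).
(b)–(c): allowed.
(b)–(d): allowed.
(c)–(d): forbidden (parity, ΔL).
Allowed pairs: 2 of 6.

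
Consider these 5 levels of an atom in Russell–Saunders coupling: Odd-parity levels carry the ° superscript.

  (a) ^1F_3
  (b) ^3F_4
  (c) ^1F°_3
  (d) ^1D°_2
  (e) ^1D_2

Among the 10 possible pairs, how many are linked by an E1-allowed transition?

(a)–(b): forbidden (parity, ΔS).
(a)–(c): allowed.
(a)–(d): allowed.
(a)–(e): forbidden (parity).
(b)–(c): forbidden (ΔS).
(b)–(d): forbidden (ΔS, ΔJ).
(b)–(e): forbidden (parity, ΔS, ΔJ).
(c)–(d): forbidden (parity).
(c)–(e): allowed.
(d)–(e): allowed.
Allowed pairs: 4 of 10.

4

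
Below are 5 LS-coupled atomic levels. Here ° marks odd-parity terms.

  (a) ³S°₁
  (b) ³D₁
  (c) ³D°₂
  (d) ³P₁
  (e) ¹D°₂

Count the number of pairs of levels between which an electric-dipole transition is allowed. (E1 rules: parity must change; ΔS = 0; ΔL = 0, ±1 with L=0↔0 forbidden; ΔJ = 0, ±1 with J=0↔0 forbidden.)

3

(a)–(b): forbidden (ΔL).
(a)–(c): forbidden (parity, ΔL).
(a)–(d): allowed.
(a)–(e): forbidden (parity, ΔS, ΔL).
(b)–(c): allowed.
(b)–(d): forbidden (parity).
(b)–(e): forbidden (ΔS).
(c)–(d): allowed.
(c)–(e): forbidden (parity, ΔS).
(d)–(e): forbidden (ΔS).
Allowed pairs: 3 of 10.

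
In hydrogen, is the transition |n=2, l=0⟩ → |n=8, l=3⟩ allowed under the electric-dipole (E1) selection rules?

forbidden

l: 0 → 3 (Δl = +3). Δl = ±1 ✗.
The transition is electric-dipole forbidden.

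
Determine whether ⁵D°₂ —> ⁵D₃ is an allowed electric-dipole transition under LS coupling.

Reading off the term symbols: S 2→2, L 2→2, J 2→3, parity odd→even.
ΔL = 0, ±1 (not L=0↔0): L: 2 → 2, ΔL = +0 — ✓.
Parity must change: odd → even — ✓.
ΔS = 0: S: 2 → 2 — ✓.
ΔJ = 0, ±1 (not J=0↔0): J: 2 → 3, ΔJ = +1 — ✓.
All four E1 rules are satisfied.

allowed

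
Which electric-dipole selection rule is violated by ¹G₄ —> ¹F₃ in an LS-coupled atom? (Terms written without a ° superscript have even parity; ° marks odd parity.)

parity

ΔS = 0: S: 0 → 0 — ok.
ΔL = 0, ±1 (not L=0↔0): L: 4 → 3, ΔL = -1 — ok.
ΔJ = 0, ±1 (not J=0↔0): J: 4 → 3, ΔJ = -1 — ok.
Parity must change: even → even — fails.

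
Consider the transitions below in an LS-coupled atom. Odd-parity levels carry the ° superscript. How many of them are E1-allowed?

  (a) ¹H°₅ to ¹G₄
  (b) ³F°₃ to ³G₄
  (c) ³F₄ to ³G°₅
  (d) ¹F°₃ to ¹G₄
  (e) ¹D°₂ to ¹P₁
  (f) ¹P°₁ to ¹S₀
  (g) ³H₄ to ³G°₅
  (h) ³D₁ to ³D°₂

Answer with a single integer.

(a) allowed
(b) allowed
(c) allowed
(d) allowed
(e) allowed
(f) allowed
(g) allowed
(h) allowed
Total allowed: 8 of 8.

8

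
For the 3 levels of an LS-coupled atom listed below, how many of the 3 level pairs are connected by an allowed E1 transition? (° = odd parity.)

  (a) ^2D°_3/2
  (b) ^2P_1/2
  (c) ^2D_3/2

(a)–(b): allowed.
(a)–(c): allowed.
(b)–(c): forbidden (parity).
Allowed pairs: 2 of 3.

2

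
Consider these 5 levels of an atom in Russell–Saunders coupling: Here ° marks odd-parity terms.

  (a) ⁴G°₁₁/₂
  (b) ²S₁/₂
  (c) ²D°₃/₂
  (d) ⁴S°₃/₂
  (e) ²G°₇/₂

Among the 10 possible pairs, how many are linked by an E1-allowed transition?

(a)–(b): forbidden (ΔS, ΔL, ΔJ).
(a)–(c): forbidden (parity, ΔS, ΔL, ΔJ).
(a)–(d): forbidden (parity, ΔL, ΔJ).
(a)–(e): forbidden (parity, ΔS, ΔJ).
(b)–(c): forbidden (ΔL).
(b)–(d): forbidden (ΔS, ΔL).
(b)–(e): forbidden (ΔL, ΔJ).
(c)–(d): forbidden (parity, ΔS, ΔL).
(c)–(e): forbidden (parity, ΔL, ΔJ).
(d)–(e): forbidden (parity, ΔS, ΔL, ΔJ).
Allowed pairs: 0 of 10.

0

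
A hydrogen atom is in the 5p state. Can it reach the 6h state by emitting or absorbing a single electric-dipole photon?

forbidden

Δl = 5 − 1 = +4; the E1 rule Δl = ±1 is violated.
The transition is electric-dipole forbidden.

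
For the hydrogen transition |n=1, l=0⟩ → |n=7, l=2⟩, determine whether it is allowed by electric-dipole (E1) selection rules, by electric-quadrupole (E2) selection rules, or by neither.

E2

Δl = 2 − 0 = +2; l_i + l_f = 2.
E1 (Δl = ±1): not satisfied.
E2 (Δl = 0,±2, l_i+l_f ≥ 2): satisfied.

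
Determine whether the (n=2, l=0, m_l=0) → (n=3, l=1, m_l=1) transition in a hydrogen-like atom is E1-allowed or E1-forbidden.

allowed

Initial l = 0, final l = 1, so Δl = +1. E1 requires Δl = ±1: passes.
m_l: 0 → 1 (Δm_l = +1). |Δm_l| ≤ 1 passes.
All E1 selection rules are satisfied.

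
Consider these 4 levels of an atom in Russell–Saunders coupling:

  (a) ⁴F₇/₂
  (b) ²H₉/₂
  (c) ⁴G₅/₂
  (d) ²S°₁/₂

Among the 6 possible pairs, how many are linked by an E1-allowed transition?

(a)–(b): forbidden (parity, ΔS, ΔL).
(a)–(c): forbidden (parity).
(a)–(d): forbidden (ΔS, ΔL, ΔJ).
(b)–(c): forbidden (parity, ΔS, ΔJ).
(b)–(d): forbidden (ΔL, ΔJ).
(c)–(d): forbidden (ΔS, ΔL, ΔJ).
Allowed pairs: 0 of 6.

0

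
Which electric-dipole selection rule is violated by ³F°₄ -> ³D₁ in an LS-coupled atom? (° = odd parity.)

Initial level: S=1, L=3, J=4, parity odd. Final level: S=1, L=2, J=1, parity even.
ΔJ = 0, ±1 (not J=0↔0): J: 4 → 1, ΔJ = -3 — ✗.
Parity must change: odd → even — ✓.
ΔS = 0: S: 1 → 1 — ✓.
ΔL = 0, ±1 (not L=0↔0): L: 3 → 2, ΔL = -1 — ✓.

the ΔJ = 0, ±1 rule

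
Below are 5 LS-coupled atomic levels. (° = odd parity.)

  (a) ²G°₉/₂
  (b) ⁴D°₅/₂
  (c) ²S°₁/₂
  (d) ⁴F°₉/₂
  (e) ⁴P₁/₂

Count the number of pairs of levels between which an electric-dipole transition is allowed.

0

(a)–(b): forbidden (parity, ΔS, ΔL, ΔJ).
(a)–(c): forbidden (parity, ΔL, ΔJ).
(a)–(d): forbidden (parity, ΔS).
(a)–(e): forbidden (ΔS, ΔL, ΔJ).
(b)–(c): forbidden (parity, ΔS, ΔL, ΔJ).
(b)–(d): forbidden (parity, ΔJ).
(b)–(e): forbidden (ΔJ).
(c)–(d): forbidden (parity, ΔS, ΔL, ΔJ).
(c)–(e): forbidden (ΔS).
(d)–(e): forbidden (ΔL, ΔJ).
Allowed pairs: 0 of 10.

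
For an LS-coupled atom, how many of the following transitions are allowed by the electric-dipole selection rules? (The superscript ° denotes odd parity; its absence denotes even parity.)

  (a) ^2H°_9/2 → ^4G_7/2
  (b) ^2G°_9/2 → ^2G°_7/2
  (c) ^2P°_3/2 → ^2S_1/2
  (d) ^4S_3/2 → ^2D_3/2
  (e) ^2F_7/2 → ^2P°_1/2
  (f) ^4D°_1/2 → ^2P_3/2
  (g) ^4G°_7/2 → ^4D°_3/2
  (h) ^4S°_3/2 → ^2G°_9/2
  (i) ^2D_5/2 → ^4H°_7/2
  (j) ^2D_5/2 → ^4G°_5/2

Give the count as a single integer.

(a) forbidden (ΔS fails)
(b) forbidden (parity fails)
(c) allowed
(d) forbidden (parity, ΔS, ΔL fail)
(e) forbidden (ΔL, ΔJ fail)
(f) forbidden (ΔS fails)
(g) forbidden (parity, ΔL, ΔJ fail)
(h) forbidden (parity, ΔS, ΔL, ΔJ fail)
(i) forbidden (ΔS, ΔL fail)
(j) forbidden (ΔS, ΔL fail)
Total allowed: 1 of 10.

1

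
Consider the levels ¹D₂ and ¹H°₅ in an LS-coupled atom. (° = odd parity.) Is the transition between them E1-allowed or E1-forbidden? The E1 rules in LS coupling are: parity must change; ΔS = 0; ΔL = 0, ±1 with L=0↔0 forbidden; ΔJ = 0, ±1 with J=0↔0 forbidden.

forbidden

Initial level: S=0, L=2, J=2, parity even. Final level: S=0, L=5, J=5, parity odd.
Parity must change: even → odd — ok.
ΔS = 0: S: 0 → 0 — ok.
ΔL = 0, ±1 (not L=0↔0): L: 2 → 5, ΔL = +3 — fails.
ΔJ = 0, ±1 (not J=0↔0): J: 2 → 5, ΔJ = +3 — fails.
Rule(s) violated: ΔL, ΔJ.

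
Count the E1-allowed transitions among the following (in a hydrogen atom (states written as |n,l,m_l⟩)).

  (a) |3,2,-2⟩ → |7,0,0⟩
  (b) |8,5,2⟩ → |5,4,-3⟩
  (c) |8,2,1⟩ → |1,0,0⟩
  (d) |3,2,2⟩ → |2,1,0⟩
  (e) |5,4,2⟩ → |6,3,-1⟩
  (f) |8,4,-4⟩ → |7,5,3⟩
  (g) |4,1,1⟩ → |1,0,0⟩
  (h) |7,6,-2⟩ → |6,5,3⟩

1

(a) forbidden — Δl = -2 (E1 requires Δl = ±1); Δm_l = +2 (E1 requires Δm_l = 0, ±1)
(b) forbidden — Δm_l = -5 (E1 requires Δm_l = 0, ±1)
(c) forbidden — Δl = -2 (E1 requires Δl = ±1)
(d) forbidden — Δm_l = -2 (E1 requires Δm_l = 0, ±1)
(e) forbidden — Δm_l = -3 (E1 requires Δm_l = 0, ±1)
(f) forbidden — Δm_l = +7 (E1 requires Δm_l = 0, ±1)
(g) allowed
(h) forbidden — Δm_l = +5 (E1 requires Δm_l = 0, ±1)
Total allowed: 1 of 8.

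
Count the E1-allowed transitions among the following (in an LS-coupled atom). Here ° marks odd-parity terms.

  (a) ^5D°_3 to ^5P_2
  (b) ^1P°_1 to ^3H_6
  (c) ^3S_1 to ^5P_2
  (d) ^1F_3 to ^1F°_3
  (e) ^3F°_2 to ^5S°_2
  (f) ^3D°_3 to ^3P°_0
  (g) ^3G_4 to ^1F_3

(a) allowed
(b) forbidden (ΔS, ΔL, ΔJ fail)
(c) forbidden (parity, ΔS fail)
(d) allowed
(e) forbidden (parity, ΔS, ΔL fail)
(f) forbidden (parity, ΔJ fail)
(g) forbidden (parity, ΔS fail)
Total allowed: 2 of 7.

2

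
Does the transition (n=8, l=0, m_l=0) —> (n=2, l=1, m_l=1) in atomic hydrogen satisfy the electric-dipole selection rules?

allowed

Δl = 1 − 0 = +1; the E1 rule Δl = ±1 is passes.
m_l: 0 → 1 (Δm_l = +1). |Δm_l| ≤ 1 passes.
All E1 selection rules are satisfied.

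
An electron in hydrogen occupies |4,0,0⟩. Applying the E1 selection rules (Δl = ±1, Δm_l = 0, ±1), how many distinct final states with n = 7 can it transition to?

3

E1 requires Δl = ±1, so l_f ∈ {-1, 1}; with 0 ≤ l_f ≤ n_f−1 = 6, the allowed l_f values are {1}.
For l_f = 1: m_f ∈ {m_i−1, m_i, m_i+1} ∩ [−1, 1] = {-1, 0, 1} → 3 states.
Total: 3.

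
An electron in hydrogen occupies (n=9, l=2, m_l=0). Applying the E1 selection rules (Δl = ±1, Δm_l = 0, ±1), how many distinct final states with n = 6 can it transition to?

6

E1 requires Δl = ±1, so l_f ∈ {1, 3}; with 0 ≤ l_f ≤ n_f−1 = 5, the allowed l_f values are {1, 3}.
For l_f = 1: m_f ∈ {m_i−1, m_i, m_i+1} ∩ [−1, 1] = {-1, 0, 1} → 3 states.
For l_f = 3: m_f ∈ {m_i−1, m_i, m_i+1} ∩ [−3, 3] = {-1, 0, 1} → 3 states.
Total: 6.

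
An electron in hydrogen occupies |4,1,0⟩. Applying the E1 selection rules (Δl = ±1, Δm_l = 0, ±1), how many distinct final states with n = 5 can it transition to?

4

E1 requires Δl = ±1, so l_f ∈ {0, 2}; with 0 ≤ l_f ≤ n_f−1 = 4, the allowed l_f values are {0, 2}.
For l_f = 0: m_f ∈ {m_i−1, m_i, m_i+1} ∩ [−0, 0] = {0} → 1 state.
For l_f = 2: m_f ∈ {m_i−1, m_i, m_i+1} ∩ [−2, 2] = {-1, 0, 1} → 3 states.
Total: 4.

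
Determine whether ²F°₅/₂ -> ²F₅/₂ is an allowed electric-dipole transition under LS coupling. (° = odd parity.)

Parity must change: odd → even — ok.
ΔS = 0: S: 1/2 → 1/2 — ok.
ΔL = 0, ±1 (not L=0↔0): L: 3 → 3, ΔL = +0 — ok.
ΔJ = 0, ±1 (not J=0↔0): J: 5/2 → 5/2, ΔJ = +0 — ok.
All four E1 rules are satisfied.

allowed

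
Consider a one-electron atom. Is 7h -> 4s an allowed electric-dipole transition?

forbidden

Δl = 0 − 5 = -5; the E1 rule Δl = ±1 is fails.
The transition is electric-dipole forbidden.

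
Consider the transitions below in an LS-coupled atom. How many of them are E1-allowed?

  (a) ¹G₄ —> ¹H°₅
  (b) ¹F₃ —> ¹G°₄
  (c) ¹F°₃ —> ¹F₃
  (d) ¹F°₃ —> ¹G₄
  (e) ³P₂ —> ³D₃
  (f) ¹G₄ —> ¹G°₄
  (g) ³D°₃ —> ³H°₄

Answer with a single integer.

5

(a) allowed
(b) allowed
(c) allowed
(d) allowed
(e) forbidden (parity fails)
(f) allowed
(g) forbidden (parity, ΔL fail)
Total allowed: 5 of 7.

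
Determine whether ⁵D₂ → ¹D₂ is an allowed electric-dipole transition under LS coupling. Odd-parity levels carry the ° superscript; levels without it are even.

Reading off the term symbols: S 2→0, L 2→2, J 2→2, parity even→even.
ΔJ = 0, ±1 (not J=0↔0): J: 2 → 2, ΔJ = +0 — satisfied.
Parity must change: even → even — violated.
ΔL = 0, ±1 (not L=0↔0): L: 2 → 2, ΔL = +0 — satisfied.
ΔS = 0: S: 2 → 0 — violated.
Rule(s) violated: parity, ΔS.

forbidden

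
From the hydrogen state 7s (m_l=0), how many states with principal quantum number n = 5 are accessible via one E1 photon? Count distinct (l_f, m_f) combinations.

3

E1 requires Δl = ±1, so l_f ∈ {-1, 1}; with 0 ≤ l_f ≤ n_f−1 = 4, the allowed l_f values are {1}.
For l_f = 1: m_f ∈ {m_i−1, m_i, m_i+1} ∩ [−1, 1] = {-1, 0, 1} → 3 states.
Total: 3.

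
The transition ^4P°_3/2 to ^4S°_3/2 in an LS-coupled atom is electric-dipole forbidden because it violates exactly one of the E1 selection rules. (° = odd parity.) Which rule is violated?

parity

Initial level: S=3/2, L=1, J=3/2, parity odd. Final level: S=3/2, L=0, J=3/2, parity odd.
Parity must change: odd → odd — fails.
ΔL = 0, ±1 (not L=0↔0): L: 1 → 0, ΔL = -1 — ok.
ΔJ = 0, ±1 (not J=0↔0): J: 3/2 → 3/2, ΔJ = +0 — ok.
ΔS = 0: S: 3/2 → 3/2 — ok.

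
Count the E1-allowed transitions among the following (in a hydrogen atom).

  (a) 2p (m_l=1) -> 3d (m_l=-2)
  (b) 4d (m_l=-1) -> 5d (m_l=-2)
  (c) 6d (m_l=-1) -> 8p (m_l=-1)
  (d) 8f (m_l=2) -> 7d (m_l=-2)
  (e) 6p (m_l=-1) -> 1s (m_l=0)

2

(a) forbidden — Δm_l = -3 (E1 requires Δm_l = 0, ±1)
(b) forbidden — Δl = +0 (E1 requires Δl = ±1)
(c) allowed
(d) forbidden — Δm_l = -4 (E1 requires Δm_l = 0, ±1)
(e) allowed
Total allowed: 2 of 5.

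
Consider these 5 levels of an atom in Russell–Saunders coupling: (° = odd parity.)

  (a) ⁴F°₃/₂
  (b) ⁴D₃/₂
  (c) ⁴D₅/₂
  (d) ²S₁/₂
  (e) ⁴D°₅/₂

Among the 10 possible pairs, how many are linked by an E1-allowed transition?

4

(a)–(b): allowed.
(a)–(c): allowed.
(a)–(d): forbidden (ΔS, ΔL).
(a)–(e): forbidden (parity).
(b)–(c): forbidden (parity).
(b)–(d): forbidden (parity, ΔS, ΔL).
(b)–(e): allowed.
(c)–(d): forbidden (parity, ΔS, ΔL, ΔJ).
(c)–(e): allowed.
(d)–(e): forbidden (ΔS, ΔL, ΔJ).
Allowed pairs: 4 of 10.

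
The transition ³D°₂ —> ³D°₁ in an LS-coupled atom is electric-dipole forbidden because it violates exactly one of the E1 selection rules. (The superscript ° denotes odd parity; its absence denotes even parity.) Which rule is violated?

Reading off the term symbols: S 1→1, L 2→2, J 2→1, parity odd→odd.
ΔJ = 0, ±1 (not J=0↔0): J: 2 → 1, ΔJ = -1 — ✓.
ΔS = 0: S: 1 → 1 — ✓.
ΔL = 0, ±1 (not L=0↔0): L: 2 → 2, ΔL = +0 — ✓.
Parity must change: odd → odd — ✗.

parity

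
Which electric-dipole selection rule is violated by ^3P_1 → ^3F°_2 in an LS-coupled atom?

Reading off the term symbols: S 1→1, L 1→3, J 1→2, parity even→odd.
Parity must change: even → odd — satisfied.
ΔS = 0: S: 1 → 1 — satisfied.
ΔL = 0, ±1 (not L=0↔0): L: 1 → 3, ΔL = +2 — violated.
ΔJ = 0, ±1 (not J=0↔0): J: 1 → 2, ΔJ = +1 — satisfied.

the ΔL = 0, ±1 rule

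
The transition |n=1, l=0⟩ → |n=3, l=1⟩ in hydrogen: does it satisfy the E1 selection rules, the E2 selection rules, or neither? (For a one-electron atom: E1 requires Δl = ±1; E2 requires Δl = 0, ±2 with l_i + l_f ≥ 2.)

E1

Δl = 1 − 0 = +1; l_i + l_f = 1.
E1 (Δl = ±1): satisfied.
E2 (Δl = 0,±2, l_i+l_f ≥ 2): not satisfied.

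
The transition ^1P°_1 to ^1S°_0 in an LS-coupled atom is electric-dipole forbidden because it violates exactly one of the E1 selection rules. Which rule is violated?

parity

Parity must change: odd → odd — violated.
ΔS = 0: S: 0 → 0 — satisfied.
ΔL = 0, ±1 (not L=0↔0): L: 1 → 0, ΔL = -1 — satisfied.
ΔJ = 0, ±1 (not J=0↔0): J: 1 → 0, ΔJ = -1 — satisfied.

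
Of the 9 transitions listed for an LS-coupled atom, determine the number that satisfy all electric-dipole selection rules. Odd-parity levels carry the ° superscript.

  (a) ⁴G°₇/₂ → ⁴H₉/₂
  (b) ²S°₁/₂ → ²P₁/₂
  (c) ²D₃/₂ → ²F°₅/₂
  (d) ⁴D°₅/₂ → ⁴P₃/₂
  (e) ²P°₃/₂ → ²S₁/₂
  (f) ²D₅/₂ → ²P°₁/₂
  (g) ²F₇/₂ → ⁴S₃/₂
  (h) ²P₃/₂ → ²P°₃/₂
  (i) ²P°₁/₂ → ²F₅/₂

6

(a) allowed
(b) allowed
(c) allowed
(d) allowed
(e) allowed
(f) forbidden (ΔJ fails)
(g) forbidden (parity, ΔS, ΔL, ΔJ fail)
(h) allowed
(i) forbidden (ΔL, ΔJ fail)
Total allowed: 6 of 9.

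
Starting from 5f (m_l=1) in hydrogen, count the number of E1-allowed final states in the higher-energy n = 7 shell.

E1 requires Δl = ±1, so l_f ∈ {2, 4}; with 0 ≤ l_f ≤ n_f−1 = 6, the allowed l_f values are {2, 4}.
For l_f = 2: m_f ∈ {m_i−1, m_i, m_i+1} ∩ [−2, 2] = {0, 1, 2} → 3 states.
For l_f = 4: m_f ∈ {m_i−1, m_i, m_i+1} ∩ [−4, 4] = {0, 1, 2} → 3 states.
Total: 6.

6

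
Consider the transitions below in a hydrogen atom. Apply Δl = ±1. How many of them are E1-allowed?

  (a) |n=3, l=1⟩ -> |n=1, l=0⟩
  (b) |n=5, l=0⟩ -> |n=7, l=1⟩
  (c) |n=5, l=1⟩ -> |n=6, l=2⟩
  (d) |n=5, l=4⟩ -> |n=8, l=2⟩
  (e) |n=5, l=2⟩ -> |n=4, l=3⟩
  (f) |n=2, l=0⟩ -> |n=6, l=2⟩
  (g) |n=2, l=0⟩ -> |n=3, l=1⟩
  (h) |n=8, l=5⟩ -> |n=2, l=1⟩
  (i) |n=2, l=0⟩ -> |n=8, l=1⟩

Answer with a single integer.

6

(a) allowed
(b) allowed
(c) allowed
(d) forbidden — Δl = -2 (E1 requires Δl = ±1)
(e) allowed
(f) forbidden — Δl = +2 (E1 requires Δl = ±1)
(g) allowed
(h) forbidden — Δl = -4 (E1 requires Δl = ±1)
(i) allowed
Total allowed: 6 of 9.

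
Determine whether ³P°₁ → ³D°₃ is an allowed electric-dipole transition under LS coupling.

forbidden

Initial level: S=1, L=1, J=1, parity odd. Final level: S=1, L=2, J=3, parity odd.
Parity must change: odd → odd — fails.
ΔS = 0: S: 1 → 1 — ok.
ΔL = 0, ±1 (not L=0↔0): L: 1 → 2, ΔL = +1 — ok.
ΔJ = 0, ±1 (not J=0↔0): J: 1 → 3, ΔJ = +2 — fails.
Rule(s) violated: parity, ΔJ.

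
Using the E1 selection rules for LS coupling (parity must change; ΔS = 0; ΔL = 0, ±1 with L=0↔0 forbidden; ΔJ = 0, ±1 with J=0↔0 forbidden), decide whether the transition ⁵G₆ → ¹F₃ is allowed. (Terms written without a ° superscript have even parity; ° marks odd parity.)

Parity must change: even → even — ✗.
ΔS = 0: S: 2 → 0 — ✗.
ΔL = 0, ±1 (not L=0↔0): L: 4 → 3, ΔL = -1 — ✓.
ΔJ = 0, ±1 (not J=0↔0): J: 6 → 3, ΔJ = -3 — ✗.
Rule(s) violated: parity, ΔS, ΔJ.

forbidden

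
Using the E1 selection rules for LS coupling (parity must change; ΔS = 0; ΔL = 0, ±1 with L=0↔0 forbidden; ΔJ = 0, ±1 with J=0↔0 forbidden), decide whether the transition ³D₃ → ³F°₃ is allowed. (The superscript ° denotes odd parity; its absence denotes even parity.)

Parity must change: even → odd — satisfied.
ΔS = 0: S: 1 → 1 — satisfied.
ΔJ = 0, ±1 (not J=0↔0): J: 3 → 3, ΔJ = +0 — satisfied.
ΔL = 0, ±1 (not L=0↔0): L: 2 → 3, ΔL = +1 — satisfied.
All four E1 rules are satisfied.

allowed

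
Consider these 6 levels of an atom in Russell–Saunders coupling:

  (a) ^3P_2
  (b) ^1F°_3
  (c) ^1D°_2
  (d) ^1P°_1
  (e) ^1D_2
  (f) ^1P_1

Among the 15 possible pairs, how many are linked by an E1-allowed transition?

(a)–(b): forbidden (ΔS, ΔL).
(a)–(c): forbidden (ΔS).
(a)–(d): forbidden (ΔS).
(a)–(e): forbidden (parity, ΔS).
(a)–(f): forbidden (parity, ΔS).
(b)–(c): forbidden (parity).
(b)–(d): forbidden (parity, ΔL, ΔJ).
(b)–(e): allowed.
(b)–(f): forbidden (ΔL, ΔJ).
(c)–(d): forbidden (parity).
(c)–(e): allowed.
(c)–(f): allowed.
(d)–(e): allowed.
(d)–(f): allowed.
(e)–(f): forbidden (parity).
Allowed pairs: 5 of 15.

5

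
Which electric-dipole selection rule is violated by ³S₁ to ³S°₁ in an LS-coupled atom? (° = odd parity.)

Initial level: S=1, L=0, J=1, parity even. Final level: S=1, L=0, J=1, parity odd.
ΔL = 0, ±1 (not L=0↔0): L: 0 → 0, ΔL = +0 — ✗.
ΔJ = 0, ±1 (not J=0↔0): J: 1 → 1, ΔJ = +0 — ✓.
ΔS = 0: S: 1 → 1 — ✓.
Parity must change: even → odd — ✓.

the L=0 ↔ L=0 exclusion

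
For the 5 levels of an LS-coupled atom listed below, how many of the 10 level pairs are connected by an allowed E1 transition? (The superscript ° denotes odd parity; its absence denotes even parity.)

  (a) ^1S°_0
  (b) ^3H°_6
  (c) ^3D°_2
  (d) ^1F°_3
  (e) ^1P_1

1

(a)–(b): forbidden (parity, ΔS, ΔL, ΔJ).
(a)–(c): forbidden (parity, ΔS, ΔL, ΔJ).
(a)–(d): forbidden (parity, ΔL, ΔJ).
(a)–(e): allowed.
(b)–(c): forbidden (parity, ΔL, ΔJ).
(b)–(d): forbidden (parity, ΔS, ΔL, ΔJ).
(b)–(e): forbidden (ΔS, ΔL, ΔJ).
(c)–(d): forbidden (parity, ΔS).
(c)–(e): forbidden (ΔS).
(d)–(e): forbidden (ΔL, ΔJ).
Allowed pairs: 1 of 10.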